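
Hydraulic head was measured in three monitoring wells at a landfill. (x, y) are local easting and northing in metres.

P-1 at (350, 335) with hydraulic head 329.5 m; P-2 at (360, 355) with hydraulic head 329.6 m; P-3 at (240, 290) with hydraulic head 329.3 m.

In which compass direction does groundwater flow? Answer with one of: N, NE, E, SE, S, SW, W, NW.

Differences from P-1: to P-2 (Δx, Δy, Δh) = (10, 20, +0.1); to P-3 = (-110, -45, -0.2).
Solve a·Δx + b·Δy = Δh: det = 10·(-45) − (-110)·20 = 1750.
∂h/∂x = [(+0.1)·(-45) − (-0.2)·20] / 1750 = -0.0002857
∂h/∂y = [10·(-0.2) − (-110)·(+0.1)] / 1750 = +0.005143
Flow = −∇h = (+0.0002857 east, -0.005143 north), which points south.

S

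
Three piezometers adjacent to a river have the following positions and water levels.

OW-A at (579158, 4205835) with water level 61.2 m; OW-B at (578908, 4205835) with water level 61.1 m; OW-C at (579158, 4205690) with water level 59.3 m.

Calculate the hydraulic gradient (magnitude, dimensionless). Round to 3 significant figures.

∂h/∂x = (61.1 − 61.2) / (578908 − 579158) = +0.0004000
∂h/∂y = (59.3 − 61.2) / (4205690 − 4205835) = +0.01310
|∇h| = √(0.0004000² + 0.01310²) = 0.01311

0.0131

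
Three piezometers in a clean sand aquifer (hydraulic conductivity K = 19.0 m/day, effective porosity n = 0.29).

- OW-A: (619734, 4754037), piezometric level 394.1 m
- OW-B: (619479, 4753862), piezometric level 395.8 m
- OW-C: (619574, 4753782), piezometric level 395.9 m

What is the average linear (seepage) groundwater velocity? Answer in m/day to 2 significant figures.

Differences from OW-A: to OW-B (Δx, Δy, Δh) = (-255, -175, +1.7); to OW-C = (-160, -255, +1.8).
Solve a·Δx + b·Δy = Δh: det = (-255)·(-255) − (-160)·(-175) = 37025.
∂h/∂x = [(+1.7)·(-255) − (+1.8)·(-175)] / 37025 = -0.003201
∂h/∂y = [(-255)·(+1.8) − (-160)·(+1.7)] / 37025 = -0.005051
|∇h| = √(-0.003201² + -0.005051²) = 0.00598
Seepage velocity v = K·i/n = 19.0 × 0.00598 / 0.29 = 0.3918 m/day.

0.39 m/day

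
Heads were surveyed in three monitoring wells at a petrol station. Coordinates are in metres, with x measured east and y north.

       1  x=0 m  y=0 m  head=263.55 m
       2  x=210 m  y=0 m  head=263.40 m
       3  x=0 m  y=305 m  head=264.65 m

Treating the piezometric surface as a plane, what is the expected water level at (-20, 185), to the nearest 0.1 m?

264.2 m

∂h/∂x = (263.40 − 263.55) / (210 − 0) = -0.0007143
∂h/∂y = (264.65 − 263.55) / (305 − 0) = +0.003607
h(-20, 185) = 263.55 + (-0.0007143)·(-20) + (+0.003607)·(185) = 263.55 +0.014 +0.667 = 264.231 m.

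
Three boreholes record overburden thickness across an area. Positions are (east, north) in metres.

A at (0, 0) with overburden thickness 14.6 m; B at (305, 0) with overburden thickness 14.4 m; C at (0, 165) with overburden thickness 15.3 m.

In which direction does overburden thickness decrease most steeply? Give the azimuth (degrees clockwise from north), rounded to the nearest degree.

∂d/∂x = (14.4 − 14.6) / (305 − 0) = -0.0006557
∂d/∂y = (15.3 − 14.6) / (165 − 0) = +0.004242
Steepest decrease is along −∇f: components (+0.0006557 E, -0.004242 N).
Azimuth = atan2(+0.0006557, -0.004242) = 171.2° ≈ 171°.

171°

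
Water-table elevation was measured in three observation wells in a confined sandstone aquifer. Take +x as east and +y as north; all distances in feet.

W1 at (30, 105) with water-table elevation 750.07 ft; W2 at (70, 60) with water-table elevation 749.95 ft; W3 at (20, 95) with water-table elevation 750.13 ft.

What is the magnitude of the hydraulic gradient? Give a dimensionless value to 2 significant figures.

With h = a·x + b·y + c and W1 as origin, the differences give:
  40·a + (-45)·b = -0.12
  (-10)·a + (-10)·b = +0.06
Eliminate b (×(-10) and ×(-45), subtract): -850·a = 3.900 → a = ∂h/∂x = -0.004588
Back-substitute: b = ∂h/∂y = -0.001412.
|∇h| = √(-0.004588² + -0.001412²) = 0.0048

0.0048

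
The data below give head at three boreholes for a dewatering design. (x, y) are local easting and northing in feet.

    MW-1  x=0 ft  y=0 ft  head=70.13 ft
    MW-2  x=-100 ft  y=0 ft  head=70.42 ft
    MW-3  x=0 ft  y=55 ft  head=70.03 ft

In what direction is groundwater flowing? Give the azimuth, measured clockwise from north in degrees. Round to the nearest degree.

∂h/∂x = (70.42 − 70.13) / (-100 − 0) = -0.002900
∂h/∂y = (70.03 − 70.13) / (55 − 0) = -0.001818
Flow direction (−∇h) has components (+0.002900 E, +0.001818 N).
Azimuth = atan2(E, N) = atan2(+0.002900, +0.001818) = 57.9° ≈ 058°.

058°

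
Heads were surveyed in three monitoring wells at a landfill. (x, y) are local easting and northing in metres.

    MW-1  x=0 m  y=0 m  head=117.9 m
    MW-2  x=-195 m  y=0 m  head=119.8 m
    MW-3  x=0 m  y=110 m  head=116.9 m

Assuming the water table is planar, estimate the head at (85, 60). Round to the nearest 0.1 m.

116.5 m

∂h/∂x = (119.8 − 117.9) / (-195 − 0) = -0.009744
∂h/∂y = (116.9 − 117.9) / (110 − 0) = -0.009091
h(85, 60) = 117.9 + (-0.009744)·(85) + (-0.009091)·(60) = 117.9 -0.828 -0.545 = 116.526 m.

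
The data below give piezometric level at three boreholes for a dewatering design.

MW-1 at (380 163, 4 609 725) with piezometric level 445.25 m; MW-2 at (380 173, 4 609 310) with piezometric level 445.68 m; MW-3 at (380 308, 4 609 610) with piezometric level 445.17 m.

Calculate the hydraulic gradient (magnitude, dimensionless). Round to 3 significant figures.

Differences from MW-1: to MW-2 (Δx, Δy, Δh) = (10, -415, +0.43); to MW-3 = (145, -115, -0.08).
Determinant of the coordinate differences = 10·(-115) − 145·(-415) = 59025.
∂h/∂x = [(+0.43)·(-115) − (-0.08)·(-415)] / 59025 = -0.001400
∂h/∂y = [10·(-0.08) − 145·(+0.43)] / 59025 = -0.001070
|∇h| = √(-0.001400² + -0.001070²) = 0.001762

0.00176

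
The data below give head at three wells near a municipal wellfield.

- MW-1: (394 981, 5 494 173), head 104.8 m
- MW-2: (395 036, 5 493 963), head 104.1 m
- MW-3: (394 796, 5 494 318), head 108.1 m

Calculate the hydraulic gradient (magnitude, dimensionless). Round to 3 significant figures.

Three-point gradient (reference MW-1): Δ to MW-2 = (55, -210, -0.7), Δ to MW-3 = (-185, 145, +3.3).
∂h/∂x = -0.01916, ∂h/∂y = -0.001684 (det = -30875).
|∇h| = √(-0.01916² + -0.001684²) = 0.01923

0.0192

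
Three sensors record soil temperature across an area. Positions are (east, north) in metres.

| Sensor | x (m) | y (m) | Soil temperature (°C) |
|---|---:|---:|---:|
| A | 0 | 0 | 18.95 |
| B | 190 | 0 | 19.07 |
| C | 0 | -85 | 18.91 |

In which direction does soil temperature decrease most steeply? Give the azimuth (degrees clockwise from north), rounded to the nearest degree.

∂T/∂x = (19.07 − 18.95) / (190 − 0) = +0.0006316
∂T/∂y = (18.91 − 18.95) / (-85 − 0) = +0.0004706
Steepest decrease is along −∇f: components (-0.0006316 E, -0.0004706 N).
Azimuth = atan2(-0.0006316, -0.0004706) = 233.3° ≈ 233°.

233°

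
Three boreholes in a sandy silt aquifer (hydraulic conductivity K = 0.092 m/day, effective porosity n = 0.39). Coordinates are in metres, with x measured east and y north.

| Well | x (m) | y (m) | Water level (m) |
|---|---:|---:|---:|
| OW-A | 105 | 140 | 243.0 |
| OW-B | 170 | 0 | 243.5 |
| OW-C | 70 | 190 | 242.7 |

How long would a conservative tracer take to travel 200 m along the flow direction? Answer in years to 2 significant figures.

With h = a·x + b·y + c and OW-A as origin, the differences give:
  65·a + (-140)·b = +0.5
  (-35)·a + 50·b = -0.3
Eliminate b (×50 and ×(-140), subtract): -1650·a = -17.00 → a = ∂h/∂x = +0.01030
Back-substitute: b = ∂h/∂y = +0.001212.
|∇h| = √(0.01030² + 0.001212²) = 0.01037
Seepage velocity v = K·i/n = 0.092 × 0.01037 / 0.39 = 0.002446 m/day.
t = 200 / 0.002446 = 8.177e+04 days = 224 years.

220 years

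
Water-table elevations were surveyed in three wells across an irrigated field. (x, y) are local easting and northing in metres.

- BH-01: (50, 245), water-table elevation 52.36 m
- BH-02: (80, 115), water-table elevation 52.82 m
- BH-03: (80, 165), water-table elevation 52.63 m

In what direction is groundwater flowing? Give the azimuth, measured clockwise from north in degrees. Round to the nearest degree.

017°

With h = a·x + b·y + c and BH-01 as origin, the differences give:
  30·a + (-130)·b = +0.46
  30·a + (-80)·b = +0.27
Eliminate b (×(-80) and ×(-130), subtract): 1500·a = -1.700 → a = ∂h/∂x = -0.001133
Back-substitute: b = ∂h/∂y = -0.003800.
Flow direction (−∇h) has components (+0.001133 E, +0.003800 N).
Azimuth = atan2(E, N) = atan2(+0.001133, +0.003800) = 16.6° ≈ 017°.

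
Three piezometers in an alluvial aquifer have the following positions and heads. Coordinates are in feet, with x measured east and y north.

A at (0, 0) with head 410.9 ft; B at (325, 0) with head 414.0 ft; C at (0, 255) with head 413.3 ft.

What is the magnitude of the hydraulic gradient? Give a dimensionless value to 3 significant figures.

0.0134

∂h/∂x = (414.0 − 410.9) / (325 − 0) = +0.009538
∂h/∂y = (413.3 − 410.9) / (255 − 0) = +0.009412
|∇h| = √(0.009538² + 0.009412²) = 0.0134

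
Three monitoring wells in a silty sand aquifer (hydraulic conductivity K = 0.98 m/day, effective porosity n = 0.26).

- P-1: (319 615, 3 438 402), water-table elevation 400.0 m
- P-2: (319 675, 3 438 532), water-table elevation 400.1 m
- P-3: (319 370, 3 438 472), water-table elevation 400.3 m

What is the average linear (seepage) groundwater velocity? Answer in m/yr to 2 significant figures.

Differences from P-1: to P-2 (Δx, Δy, Δh) = (60, 130, +0.1); to P-3 = (-245, 70, +0.3).
Solve a·Δx + b·Δy = Δh: det = 60·70 − (-245)·130 = 36050.
∂h/∂x = [(+0.1)·70 − (+0.3)·130] / 36050 = -0.0008877
∂h/∂y = [60·(+0.3) − (-245)·(+0.1)] / 36050 = +0.001179
|∇h| = √(-0.0008877² + 0.001179²) = 0.001476
Seepage velocity v = K·i/n = 0.98 × 0.001476 / 0.26 = 0.005563 m/day = 2.032 m/yr.

2.0 m/yr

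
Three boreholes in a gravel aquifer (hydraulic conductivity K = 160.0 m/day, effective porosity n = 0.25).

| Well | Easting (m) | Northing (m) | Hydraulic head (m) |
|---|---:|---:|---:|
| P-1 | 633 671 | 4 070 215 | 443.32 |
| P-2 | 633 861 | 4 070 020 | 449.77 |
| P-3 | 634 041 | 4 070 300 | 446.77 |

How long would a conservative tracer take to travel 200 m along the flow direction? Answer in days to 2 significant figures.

Taking P-1 as reference: P-2−P-1 = (190, -195, +6.45); P-3−P-1 = (370, 85, +3.45).
Solve a·Δx + b·Δy = Δh: det = 190·85 − 370·(-195) = 88300.
∂h/∂x = [(+6.45)·85 − (+3.45)·(-195)] / 88300 = +0.01383
∂h/∂y = [190·(+3.45) − 370·(+6.45)] / 88300 = -0.01960
|∇h| = √(0.01383² + -0.01960²) = 0.02399
Seepage velocity v = K·i/n = 160.0 × 0.02399 / 0.25 = 15.35 m/day.
t = 200 / 15.35 = 13.03 days.

13 days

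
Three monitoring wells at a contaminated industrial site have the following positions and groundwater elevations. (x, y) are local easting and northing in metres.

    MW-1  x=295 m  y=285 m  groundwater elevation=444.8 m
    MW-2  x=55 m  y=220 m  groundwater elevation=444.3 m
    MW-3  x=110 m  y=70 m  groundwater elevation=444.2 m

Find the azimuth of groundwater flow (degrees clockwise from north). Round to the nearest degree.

233°

Three-point gradient (reference MW-1): Δ to MW-2 = (-240, -65, -0.5), Δ to MW-3 = (-185, -215, -0.6).
∂h/∂x = +0.001731, ∂h/∂y = +0.001301 (det = 39575).
Flow direction (−∇h) has components (-0.001731 E, -0.001301 N).
Azimuth = atan2(E, N) = atan2(-0.001731, -0.001301) = 233.1° ≈ 233°.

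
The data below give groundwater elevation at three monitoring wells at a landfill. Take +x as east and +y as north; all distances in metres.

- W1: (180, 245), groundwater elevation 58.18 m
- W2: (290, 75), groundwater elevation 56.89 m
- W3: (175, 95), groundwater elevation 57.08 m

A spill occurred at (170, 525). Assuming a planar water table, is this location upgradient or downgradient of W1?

With h = a·x + b·y + c and W1 as origin, the differences give:
  110·a + (-170)·b = -1.29
  (-5)·a + (-150)·b = -1.10
Eliminate b (×(-150) and ×(-170), subtract): -17350·a = 6.500 → a = ∂h/∂x = -0.0003746
Back-substitute: b = ∂h/∂y = +0.007346.
Head at (170, 525) = 58.18 + (-0.0003746)·(-10) + (+0.007346)·(280) = 60.24 m.
That is higher than the 58.18 m at W1, so the point is upgradient.

upgradient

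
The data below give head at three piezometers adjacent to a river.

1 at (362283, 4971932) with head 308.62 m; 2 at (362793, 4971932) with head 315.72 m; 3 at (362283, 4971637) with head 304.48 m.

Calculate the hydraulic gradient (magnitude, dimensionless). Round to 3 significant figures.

∂h/∂x = (315.72 − 308.62) / (362793 − 362283) = +0.01392
∂h/∂y = (304.48 − 308.62) / (4971637 − 4971932) = +0.01403
|∇h| = √(0.01392² + 0.01403²) = 0.01976

0.0198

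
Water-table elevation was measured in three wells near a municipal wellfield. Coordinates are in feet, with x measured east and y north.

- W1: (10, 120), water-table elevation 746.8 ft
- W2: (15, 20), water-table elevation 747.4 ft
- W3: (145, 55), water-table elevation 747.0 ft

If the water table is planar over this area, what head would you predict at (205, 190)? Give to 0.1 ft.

Taking W1 as reference: W2−W1 = (5, -100, +0.6); W3−W1 = (135, -65, +0.2).
Determinant of the coordinate differences = 5·(-65) − 135·(-100) = 13175.
∂h/∂x = [(+0.6)·(-65) − (+0.2)·(-100)] / 13175 = -0.001442
∂h/∂y = [5·(+0.2) − 135·(+0.6)] / 13175 = -0.006072
h(205, 190) = 746.8 + (-0.001442)·(195) + (-0.006072)·(70) = 746.8 -0.281 -0.425 = 746.094 ft.

746.1 ft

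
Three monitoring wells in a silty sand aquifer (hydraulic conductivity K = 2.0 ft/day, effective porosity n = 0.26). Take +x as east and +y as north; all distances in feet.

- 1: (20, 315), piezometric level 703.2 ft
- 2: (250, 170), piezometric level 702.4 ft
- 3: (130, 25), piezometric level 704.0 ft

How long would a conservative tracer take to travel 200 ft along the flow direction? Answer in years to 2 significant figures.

8.2 years

Taking 1 as reference: 2−1 = (230, -145, -0.8); 3−1 = (110, -290, +0.8).
Solve a·Δx + b·Δy = Δh: det = 230·(-290) − 110·(-145) = -50750.
∂h/∂x = [(-0.8)·(-290) − (+0.8)·(-145)] / -50750 = -0.006857
∂h/∂y = [230·(+0.8) − 110·(-0.8)] / -50750 = -0.005360
|∇h| = √(-0.006857² + -0.005360²) = 0.008703
Seepage velocity v = K·i/n = 2.0 × 0.008703 / 0.26 = 0.06695 ft/day.
t = 200 / 0.06695 = 2987 days = 8.18 years.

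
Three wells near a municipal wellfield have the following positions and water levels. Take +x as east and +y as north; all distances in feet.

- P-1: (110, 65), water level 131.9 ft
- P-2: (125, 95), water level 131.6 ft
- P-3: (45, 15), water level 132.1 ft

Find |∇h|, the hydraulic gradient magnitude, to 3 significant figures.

With h = a·x + b·y + c and P-1 as origin, the differences give:
  15·a + 30·b = -0.3
  (-65)·a + (-50)·b = +0.2
Eliminate b (×(-50) and ×30, subtract): 1200·a = 9.00 → a = ∂h/∂x = +0.007500
Back-substitute: b = ∂h/∂y = -0.01375.
|∇h| = √(0.007500² + -0.01375²) = 0.01566

0.0157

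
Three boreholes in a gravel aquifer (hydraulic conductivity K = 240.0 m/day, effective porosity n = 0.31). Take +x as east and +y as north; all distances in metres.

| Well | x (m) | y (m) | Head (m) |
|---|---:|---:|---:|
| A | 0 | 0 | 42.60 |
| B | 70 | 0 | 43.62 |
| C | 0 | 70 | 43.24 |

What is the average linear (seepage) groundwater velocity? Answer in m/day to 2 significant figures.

∂h/∂x = (43.62 − 42.60) / (70 − 0) = +0.01457
∂h/∂y = (43.24 − 42.60) / (70 − 0) = +0.009143
|∇h| = √(0.01457² + 0.009143²) = 0.0172
Seepage velocity v = K·i/n = 240.0 × 0.0172 / 0.31 = 13.32 m/day.

13 m/day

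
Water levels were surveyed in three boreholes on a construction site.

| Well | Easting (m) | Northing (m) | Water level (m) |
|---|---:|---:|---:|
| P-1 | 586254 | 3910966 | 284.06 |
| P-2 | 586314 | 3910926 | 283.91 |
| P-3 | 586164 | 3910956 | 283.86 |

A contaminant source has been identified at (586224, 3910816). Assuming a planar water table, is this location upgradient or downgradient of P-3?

Taking P-1 as reference: P-2−P-1 = (60, -40, -0.15); P-3−P-1 = (-90, -10, -0.20).
Solve a·Δx + b·Δy = Δh: det = 60·(-10) − (-90)·(-40) = -4200.
∂h/∂x = [(-0.15)·(-10) − (-0.20)·(-40)] / -4200 = +0.001548
∂h/∂y = [60·(-0.20) − (-90)·(-0.15)] / -4200 = +0.006071
Head at (586224, 3910816) = 284.06 + (+0.001548)·(-30) + (+0.006071)·(-150) = 283.10 m.
That is lower than the 283.86 m at P-3, so the point is downgradient.

downgradient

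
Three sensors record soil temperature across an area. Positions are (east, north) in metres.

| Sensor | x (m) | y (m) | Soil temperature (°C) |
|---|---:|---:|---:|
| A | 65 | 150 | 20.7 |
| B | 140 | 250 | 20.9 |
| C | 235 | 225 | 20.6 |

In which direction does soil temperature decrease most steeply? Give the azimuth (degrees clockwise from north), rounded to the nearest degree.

149°

With T = a·x + b·y + c and A as origin, the differences give:
  75·a + 100·b = +0.2
  170·a + 75·b = -0.1
Eliminate b (×75 and ×100, subtract): -11375·a = 25.00 → a = ∂T/∂x = -0.002198
Back-substitute: b = ∂T/∂y = +0.003648.
Steepest decrease is along −∇f: components (+0.002198 E, -0.003648 N).
Azimuth = atan2(+0.002198, -0.003648) = 148.9° ≈ 149°.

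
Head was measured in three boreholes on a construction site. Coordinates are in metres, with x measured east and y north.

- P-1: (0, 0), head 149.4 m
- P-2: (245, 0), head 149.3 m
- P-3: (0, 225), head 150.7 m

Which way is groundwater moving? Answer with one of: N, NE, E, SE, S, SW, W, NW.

∂h/∂x = (149.3 − 149.4) / (245 − 0) = -0.0004082
∂h/∂y = (150.7 − 149.4) / (225 − 0) = +0.005778
Flow = −∇h = (+0.0004082 east, -0.005778 north), which points south.

S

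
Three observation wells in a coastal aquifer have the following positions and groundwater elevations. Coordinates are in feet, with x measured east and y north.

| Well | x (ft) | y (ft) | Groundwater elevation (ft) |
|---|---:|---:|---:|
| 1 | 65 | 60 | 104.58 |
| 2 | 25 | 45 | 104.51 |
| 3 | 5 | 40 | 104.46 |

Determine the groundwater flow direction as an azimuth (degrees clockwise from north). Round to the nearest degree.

Taking 1 as reference: 2−1 = (-40, -15, -0.07); 3−1 = (-60, -20, -0.12).
Solve a·Δx + b·Δy = Δh: det = (-40)·(-20) − (-60)·(-15) = -100.
∂h/∂x = [(-0.07)·(-20) − (-0.12)·(-15)] / -100 = +0.004000
∂h/∂y = [(-40)·(-0.12) − (-60)·(-0.07)] / -100 = -0.006000
Flow direction (−∇h) has components (-0.004000 E, +0.006000 N).
Azimuth = atan2(E, N) = atan2(-0.004000, +0.006000) = 326.3° ≈ 326°.

326°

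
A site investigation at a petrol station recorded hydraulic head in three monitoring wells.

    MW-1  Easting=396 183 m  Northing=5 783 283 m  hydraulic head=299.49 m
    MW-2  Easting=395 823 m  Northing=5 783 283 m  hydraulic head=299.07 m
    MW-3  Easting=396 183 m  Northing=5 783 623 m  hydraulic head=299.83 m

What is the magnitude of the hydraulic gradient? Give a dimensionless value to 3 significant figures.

0.00154

∂h/∂x = (299.07 − 299.49) / (395823 − 396183) = +0.001167
∂h/∂y = (299.83 − 299.49) / (5783623 − 5783283) = +0.0010000
|∇h| = √(0.001167² + 0.0010000²) = 0.001537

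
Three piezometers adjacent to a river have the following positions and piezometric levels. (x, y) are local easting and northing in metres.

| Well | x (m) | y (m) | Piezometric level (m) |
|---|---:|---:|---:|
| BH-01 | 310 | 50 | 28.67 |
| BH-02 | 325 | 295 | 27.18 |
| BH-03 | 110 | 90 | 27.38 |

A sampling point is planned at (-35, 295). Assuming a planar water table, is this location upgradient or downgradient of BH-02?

Three-point gradient (reference BH-01): Δ to BH-02 = (15, 245, -1.49), Δ to BH-03 = (-200, 40, -1.29).
∂h/∂x = +0.005170, ∂h/∂y = -0.006398 (det = 49600).
Head at (-35, 295) = 28.67 + (+0.005170)·(-345) + (-0.006398)·(245) = 25.32 m.
That is lower than the 27.18 m at BH-02, so the point is downgradient.

downgradient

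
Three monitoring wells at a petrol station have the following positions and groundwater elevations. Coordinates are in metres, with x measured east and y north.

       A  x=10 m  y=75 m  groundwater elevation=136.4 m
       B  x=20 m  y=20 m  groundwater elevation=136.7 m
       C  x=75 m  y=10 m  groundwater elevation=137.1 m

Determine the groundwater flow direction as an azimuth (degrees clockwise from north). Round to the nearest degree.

With h = a·x + b·y + c and A as origin, the differences give:
  10·a + (-55)·b = +0.3
  65·a + (-65)·b = +0.7
Eliminate b (×(-65) and ×(-55), subtract): 2925·a = 19.00 → a = ∂h/∂x = +0.006496
Back-substitute: b = ∂h/∂y = -0.004274.
Flow direction (−∇h) has components (-0.006496 E, +0.004274 N).
Azimuth = atan2(E, N) = atan2(-0.006496, +0.004274) = 303.3° ≈ 303°.

303°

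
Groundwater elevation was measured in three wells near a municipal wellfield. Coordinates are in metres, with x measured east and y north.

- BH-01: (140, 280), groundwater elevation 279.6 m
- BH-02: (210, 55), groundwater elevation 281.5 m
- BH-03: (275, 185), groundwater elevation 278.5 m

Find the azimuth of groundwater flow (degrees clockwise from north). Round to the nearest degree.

052°

Taking BH-01 as reference: BH-02−BH-01 = (70, -225, +1.9); BH-03−BH-01 = (135, -95, -1.1).
Determinant of the coordinate differences = 70·(-95) − 135·(-225) = 23725.
∂h/∂x = [(+1.9)·(-95) − (-1.1)·(-225)] / 23725 = -0.01804
∂h/∂y = [70·(-1.1) − 135·(+1.9)] / 23725 = -0.01406
Flow direction (−∇h) has components (+0.01804 E, +0.01406 N).
Azimuth = atan2(E, N) = atan2(+0.01804, +0.01406) = 52.1° ≈ 052°.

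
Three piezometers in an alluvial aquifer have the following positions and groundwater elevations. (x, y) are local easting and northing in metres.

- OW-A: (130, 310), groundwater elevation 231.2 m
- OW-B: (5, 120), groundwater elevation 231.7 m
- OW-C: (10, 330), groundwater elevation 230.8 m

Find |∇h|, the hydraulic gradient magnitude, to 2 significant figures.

0.0051

Differences from OW-A: to OW-B (Δx, Δy, Δh) = (-125, -190, +0.5); to OW-C = (-120, 20, -0.4).
Solve a·Δx + b·Δy = Δh: det = (-125)·20 − (-120)·(-190) = -25300.
∂h/∂x = [(+0.5)·20 − (-0.4)·(-190)] / -25300 = +0.002609
∂h/∂y = [(-125)·(-0.4) − (-120)·(+0.5)] / -25300 = -0.004348
|∇h| = √(0.002609² + -0.004348²) = 0.005071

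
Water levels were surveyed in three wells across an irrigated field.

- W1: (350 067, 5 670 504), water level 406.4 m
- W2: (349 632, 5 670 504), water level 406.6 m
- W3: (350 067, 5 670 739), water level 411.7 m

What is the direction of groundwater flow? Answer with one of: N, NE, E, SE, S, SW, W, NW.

S

∂h/∂x = (406.6 − 406.4) / (349632 − 350067) = -0.0004598
∂h/∂y = (411.7 − 406.4) / (5670739 − 5670504) = +0.02255
Flow = −∇h = (+0.0004598 east, -0.02255 north), which points south.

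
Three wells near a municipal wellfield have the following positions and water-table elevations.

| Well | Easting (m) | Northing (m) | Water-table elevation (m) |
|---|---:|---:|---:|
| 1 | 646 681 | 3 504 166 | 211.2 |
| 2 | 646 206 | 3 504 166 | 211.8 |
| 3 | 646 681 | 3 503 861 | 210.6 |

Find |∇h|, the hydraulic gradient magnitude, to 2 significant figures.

0.0023

∂h/∂x = (211.8 − 211.2) / (646206 − 646681) = -0.001263
∂h/∂y = (210.6 − 211.2) / (3503861 − 3504166) = +0.001967
|∇h| = √(-0.001263² + 0.001967²) = 0.002338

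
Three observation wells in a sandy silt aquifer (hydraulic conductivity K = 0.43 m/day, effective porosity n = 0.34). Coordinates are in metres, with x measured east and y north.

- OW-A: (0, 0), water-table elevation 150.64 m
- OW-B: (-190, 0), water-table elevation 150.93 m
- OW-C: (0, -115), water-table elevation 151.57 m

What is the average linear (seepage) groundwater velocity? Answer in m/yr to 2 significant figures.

3.8 m/yr

∂h/∂x = (150.93 − 150.64) / (-190 − 0) = -0.001526
∂h/∂y = (151.57 − 150.64) / (-115 − 0) = -0.008087
|∇h| = √(-0.001526² + -0.008087²) = 0.00823
Seepage velocity v = K·i/n = 0.43 × 0.00823 / 0.34 = 0.01041 m/day = 3.802 m/yr.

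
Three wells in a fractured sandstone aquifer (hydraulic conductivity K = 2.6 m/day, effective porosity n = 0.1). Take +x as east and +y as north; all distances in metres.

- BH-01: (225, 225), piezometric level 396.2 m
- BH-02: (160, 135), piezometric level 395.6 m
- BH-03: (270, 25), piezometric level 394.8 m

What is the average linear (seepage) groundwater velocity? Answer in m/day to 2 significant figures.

Taking BH-01 as reference: BH-02−BH-01 = (-65, -90, -0.6); BH-03−BH-01 = (45, -200, -1.4).
Solve a·Δx + b·Δy = Δh: det = (-65)·(-200) − 45·(-90) = 17050.
∂h/∂x = [(-0.6)·(-200) − (-1.4)·(-90)] / 17050 = -0.0003519
∂h/∂y = [(-65)·(-1.4) − 45·(-0.6)] / 17050 = +0.006921
|∇h| = √(-0.0003519² + 0.006921²) = 0.00693
Seepage velocity v = K·i/n = 2.6 × 0.00693 / 0.1 = 0.1802 m/day.

0.18 m/day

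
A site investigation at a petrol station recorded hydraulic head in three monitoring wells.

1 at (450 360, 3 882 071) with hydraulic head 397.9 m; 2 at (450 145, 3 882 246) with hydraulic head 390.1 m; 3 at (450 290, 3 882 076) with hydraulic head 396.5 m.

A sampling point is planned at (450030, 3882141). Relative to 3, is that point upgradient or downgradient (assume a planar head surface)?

Three-point gradient (reference 1): Δ to 2 = (-215, 175, -7.8), Δ to 3 = (-70, 5, -1.4).
∂h/∂x = +0.01843, ∂h/∂y = -0.02192 (det = 11175).
Head at (450030, 3882141) = 397.9 + (+0.01843)·(-330) + (-0.02192)·(70) = 390.28 m.
That is lower than the 396.5 m at 3, so the point is downgradient.

downgradient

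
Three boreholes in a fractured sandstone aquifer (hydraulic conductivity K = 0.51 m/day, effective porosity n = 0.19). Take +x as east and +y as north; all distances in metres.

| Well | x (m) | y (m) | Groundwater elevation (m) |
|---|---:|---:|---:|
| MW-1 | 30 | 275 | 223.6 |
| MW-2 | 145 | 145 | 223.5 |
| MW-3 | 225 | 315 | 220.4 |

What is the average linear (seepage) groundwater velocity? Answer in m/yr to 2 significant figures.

18 m/yr

Three-point gradient (reference MW-1): Δ to MW-2 = (115, -130, -0.1), Δ to MW-3 = (195, 40, -3.2).
∂h/∂x = -0.01402, ∂h/∂y = -0.01164 (det = 29950).
|∇h| = √(-0.01402² + -0.01164²) = 0.01822
Seepage velocity v = K·i/n = 0.51 × 0.01822 / 0.19 = 0.04891 m/day = 17.86 m/yr.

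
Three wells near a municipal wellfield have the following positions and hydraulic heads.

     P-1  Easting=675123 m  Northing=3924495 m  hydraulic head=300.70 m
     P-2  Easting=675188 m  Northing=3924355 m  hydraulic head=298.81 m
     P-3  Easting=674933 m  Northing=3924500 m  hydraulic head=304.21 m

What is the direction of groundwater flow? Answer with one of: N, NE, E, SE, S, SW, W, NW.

E

With h = a·x + b·y + c and P-1 as origin, the differences give:
  65·a + (-140)·b = -1.89
  (-190)·a + 5·b = +3.51
Eliminate b (×5 and ×(-140), subtract): -26275·a = 481.950 → a = ∂h/∂x = -0.01834
Back-substitute: b = ∂h/∂y = +0.004984.
Flow = −∇h = (+0.01834 east, -0.004984 north), which points east.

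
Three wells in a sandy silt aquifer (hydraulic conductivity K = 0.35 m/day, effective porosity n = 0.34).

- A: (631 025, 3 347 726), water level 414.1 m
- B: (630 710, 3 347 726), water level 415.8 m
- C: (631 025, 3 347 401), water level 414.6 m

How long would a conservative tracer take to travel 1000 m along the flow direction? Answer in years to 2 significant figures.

470 years

∂h/∂x = (415.8 − 414.1) / (630710 − 631025) = -0.005397
∂h/∂y = (414.6 − 414.1) / (3347401 − 3347726) = -0.001538
|∇h| = √(-0.005397² + -0.001538²) = 0.005612
Seepage velocity v = K·i/n = 0.35 × 0.005612 / 0.34 = 0.005777 m/day.
t = 1000 / 0.005777 = 1.731e+05 days = 474 years.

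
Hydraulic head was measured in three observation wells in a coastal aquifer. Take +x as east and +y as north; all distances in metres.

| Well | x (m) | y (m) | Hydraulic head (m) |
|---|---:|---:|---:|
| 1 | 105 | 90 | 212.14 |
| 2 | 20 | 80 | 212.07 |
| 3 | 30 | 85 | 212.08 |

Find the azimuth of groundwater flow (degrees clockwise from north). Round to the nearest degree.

Taking 1 as reference: 2−1 = (-85, -10, -0.07); 3−1 = (-75, -5, -0.06).
Determinant of the coordinate differences = (-85)·(-5) − (-75)·(-10) = -325.
∂h/∂x = [(-0.07)·(-5) − (-0.06)·(-10)] / -325 = +0.0007692
∂h/∂y = [(-85)·(-0.06) − (-75)·(-0.07)] / -325 = +0.0004615
Flow direction (−∇h) has components (-0.0007692 E, -0.0004615 N).
Azimuth = atan2(E, N) = atan2(-0.0007692, -0.0004615) = 239.0° ≈ 239°.

239°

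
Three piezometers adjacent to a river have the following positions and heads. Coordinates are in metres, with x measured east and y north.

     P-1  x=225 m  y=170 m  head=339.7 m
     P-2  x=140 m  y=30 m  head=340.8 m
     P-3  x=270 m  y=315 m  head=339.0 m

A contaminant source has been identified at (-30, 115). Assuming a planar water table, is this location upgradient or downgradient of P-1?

Taking P-1 as reference: P-2−P-1 = (-85, -140, +1.1); P-3−P-1 = (45, 145, -0.7).
Determinant of the coordinate differences = (-85)·145 − 45·(-140) = -6025.
∂h/∂x = [(+1.1)·145 − (-0.7)·(-140)] / -6025 = -0.01021
∂h/∂y = [(-85)·(-0.7) − 45·(+1.1)] / -6025 = -0.001660
Head at (-30, 115) = 339.7 + (-0.01021)·(-255) + (-0.001660)·(-55) = 342.39 m.
That is higher than the 339.7 m at P-1, so the point is upgradient.

upgradient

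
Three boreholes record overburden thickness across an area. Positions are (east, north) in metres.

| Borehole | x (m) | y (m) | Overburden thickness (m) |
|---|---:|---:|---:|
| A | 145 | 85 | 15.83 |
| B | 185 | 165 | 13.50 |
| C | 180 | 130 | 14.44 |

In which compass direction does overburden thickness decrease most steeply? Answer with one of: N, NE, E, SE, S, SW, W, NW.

N

Differences from A: to B (Δx, Δy, Δh) = (40, 80, -2.33); to C = (35, 45, -1.39).
Determinant of the coordinate differences = 40·45 − 35·80 = -1000.
∂d/∂x = [(-2.33)·45 − (-1.39)·80] / -1000 = -0.006350
∂d/∂y = [40·(-1.39) − 35·(-2.33)] / -1000 = -0.02595
Steepest decrease is along −∇f = (+0.006350 E, +0.02595 N) → north.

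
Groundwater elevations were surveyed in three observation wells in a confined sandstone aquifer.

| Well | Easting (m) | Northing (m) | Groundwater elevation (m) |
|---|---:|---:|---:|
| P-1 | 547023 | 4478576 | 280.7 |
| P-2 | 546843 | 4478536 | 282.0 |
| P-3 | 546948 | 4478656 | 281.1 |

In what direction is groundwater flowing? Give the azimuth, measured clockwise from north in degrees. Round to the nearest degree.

078°

Taking P-1 as reference: P-2−P-1 = (-180, -40, +1.3); P-3−P-1 = (-75, 80, +0.4).
Determinant of the coordinate differences = (-180)·80 − (-75)·(-40) = -17400.
∂h/∂x = [(+1.3)·80 − (+0.4)·(-40)] / -17400 = -0.006897
∂h/∂y = [(-180)·(+0.4) − (-75)·(+1.3)] / -17400 = -0.001466
Flow direction (−∇h) has components (+0.006897 E, +0.001466 N).
Azimuth = atan2(E, N) = atan2(+0.006897, +0.001466) = 78.0° ≈ 078°.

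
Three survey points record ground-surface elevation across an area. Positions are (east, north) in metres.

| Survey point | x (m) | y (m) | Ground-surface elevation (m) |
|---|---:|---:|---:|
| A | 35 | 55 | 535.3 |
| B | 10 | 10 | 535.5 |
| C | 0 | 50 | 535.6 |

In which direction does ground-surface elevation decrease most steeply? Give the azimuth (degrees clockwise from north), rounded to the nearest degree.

092°

With z = a·x + b·y + c and A as origin, the differences give:
  (-25)·a + (-45)·b = +0.2
  (-35)·a + (-5)·b = +0.3
Eliminate b (×(-5) and ×(-45), subtract): -1450·a = 12.50 → a = ∂z/∂x = -0.008621
Back-substitute: b = ∂z/∂y = +0.0003448.
Steepest decrease is along −∇f: components (+0.008621 E, -0.0003448 N).
Azimuth = atan2(+0.008621, -0.0003448) = 92.3° ≈ 092°.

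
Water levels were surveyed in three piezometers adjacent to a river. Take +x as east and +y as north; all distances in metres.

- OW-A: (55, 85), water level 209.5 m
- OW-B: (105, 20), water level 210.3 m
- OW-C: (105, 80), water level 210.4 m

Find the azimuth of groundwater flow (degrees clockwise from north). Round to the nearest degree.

Three-point gradient (reference OW-A): Δ to OW-B = (50, -65, +0.8), Δ to OW-C = (50, -5, +0.9).
∂h/∂x = +0.01817, ∂h/∂y = +0.001667 (det = 3000).
Flow direction (−∇h) has components (-0.01817 E, -0.001667 N).
Azimuth = atan2(E, N) = atan2(-0.01817, -0.001667) = 264.8° ≈ 265°.

265°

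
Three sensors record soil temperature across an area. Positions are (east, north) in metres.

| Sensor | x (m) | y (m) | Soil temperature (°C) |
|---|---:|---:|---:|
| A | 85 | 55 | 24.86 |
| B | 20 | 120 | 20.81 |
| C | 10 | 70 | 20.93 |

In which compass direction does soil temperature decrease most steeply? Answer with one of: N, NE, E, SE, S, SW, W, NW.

Taking A as reference: B−A = (-65, 65, -4.05); C−A = (-75, 15, -3.93).
Solve a·Δx + b·Δy = ΔT: det = (-65)·15 − (-75)·65 = 3900.
∂T/∂x = [(-4.05)·15 − (-3.93)·65] / 3900 = +0.04992
∂T/∂y = [(-65)·(-3.93) − (-75)·(-4.05)] / 3900 = -0.01238
Steepest decrease is along −∇f = (-0.04992 E, +0.01238 N) → west.

W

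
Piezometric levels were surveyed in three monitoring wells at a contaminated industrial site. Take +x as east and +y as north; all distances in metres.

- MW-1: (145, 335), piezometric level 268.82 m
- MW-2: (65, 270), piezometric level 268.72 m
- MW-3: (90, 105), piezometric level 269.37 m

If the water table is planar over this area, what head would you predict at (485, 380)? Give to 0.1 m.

Three-point gradient (reference MW-1): Δ to MW-2 = (-80, -65, -0.10), Δ to MW-3 = (-55, -230, +0.55).
∂h/∂x = +0.003963, ∂h/∂y = -0.003339 (det = 14825).
h(485, 380) = 268.82 + (+0.003963)·(340) + (-0.003339)·(45) = 268.82 +1.347 -0.150 = 270.017 m.

270.0 m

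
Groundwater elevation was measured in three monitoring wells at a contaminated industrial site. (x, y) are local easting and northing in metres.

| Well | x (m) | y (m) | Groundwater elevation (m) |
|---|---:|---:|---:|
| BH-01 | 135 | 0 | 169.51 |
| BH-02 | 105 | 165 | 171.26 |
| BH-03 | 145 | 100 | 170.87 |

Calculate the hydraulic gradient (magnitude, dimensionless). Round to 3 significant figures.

0.0164

With h = a·x + b·y + c and BH-01 as origin, the differences give:
  (-30)·a + 165·b = +1.75
  10·a + 100·b = +1.36
Eliminate b (×100 and ×165, subtract): -4650·a = -49.400 → a = ∂h/∂x = +0.01062
Back-substitute: b = ∂h/∂y = +0.01254.
|∇h| = √(0.01062² + 0.01254²) = 0.01643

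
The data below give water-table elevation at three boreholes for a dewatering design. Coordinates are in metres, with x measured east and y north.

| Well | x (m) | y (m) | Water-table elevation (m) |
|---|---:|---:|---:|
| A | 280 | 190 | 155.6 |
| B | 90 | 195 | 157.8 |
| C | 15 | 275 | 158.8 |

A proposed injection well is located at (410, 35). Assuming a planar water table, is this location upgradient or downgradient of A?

With h = a·x + b·y + c and A as origin, the differences give:
  (-190)·a + 5·b = +2.2
  (-265)·a + 85·b = +3.2
Eliminate b (×85 and ×5, subtract): -14825·a = 171.00 → a = ∂h/∂x = -0.01153
Back-substitute: b = ∂h/∂y = +0.001686.
Head at (410, 35) = 155.6 + (-0.01153)·(130) + (+0.001686)·(-155) = 153.84 m.
That is lower than the 155.6 m at A, so the point is downgradient.

downgradient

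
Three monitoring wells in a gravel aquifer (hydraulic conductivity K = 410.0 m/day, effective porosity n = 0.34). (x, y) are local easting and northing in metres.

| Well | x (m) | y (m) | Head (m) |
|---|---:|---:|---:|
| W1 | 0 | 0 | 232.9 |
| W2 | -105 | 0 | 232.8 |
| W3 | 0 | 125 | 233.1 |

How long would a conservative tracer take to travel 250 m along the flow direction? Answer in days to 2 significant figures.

110 days

∂h/∂x = (232.8 − 232.9) / (-105 − 0) = +0.0009524
∂h/∂y = (233.1 − 232.9) / (125 − 0) = +0.001600
|∇h| = √(0.0009524² + 0.001600²) = 0.001862
Seepage velocity v = K·i/n = 410.0 × 0.001862 / 0.34 = 2.245 m/day.
t = 250 / 2.245 = 111.4 days.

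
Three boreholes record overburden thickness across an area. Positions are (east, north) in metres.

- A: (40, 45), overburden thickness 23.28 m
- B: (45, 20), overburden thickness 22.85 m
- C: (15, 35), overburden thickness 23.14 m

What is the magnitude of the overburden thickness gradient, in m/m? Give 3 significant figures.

Differences from A: to B (Δx, Δy, Δh) = (5, -25, -0.43); to C = (-25, -10, -0.14).
Determinant of the coordinate differences = 5·(-10) − (-25)·(-25) = -675.
∂d/∂x = [(-0.43)·(-10) − (-0.14)·(-25)] / -675 = -0.001185
∂d/∂y = [5·(-0.14) − (-25)·(-0.43)] / -675 = +0.01696
|∇f| = √(-0.001185² + 0.01696²) = 0.017 m/m

0.0170 m/m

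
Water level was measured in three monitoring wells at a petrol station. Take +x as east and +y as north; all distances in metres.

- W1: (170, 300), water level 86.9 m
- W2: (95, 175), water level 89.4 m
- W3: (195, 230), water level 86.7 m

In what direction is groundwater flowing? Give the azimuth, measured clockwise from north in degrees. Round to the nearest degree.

With h = a·x + b·y + c and W1 as origin, the differences give:
  (-75)·a + (-125)·b = +2.5
  25·a + (-70)·b = -0.2
Eliminate b (×(-70) and ×(-125), subtract): 8375·a = -200.00 → a = ∂h/∂x = -0.02388
Back-substitute: b = ∂h/∂y = -0.005672.
Flow direction (−∇h) has components (+0.02388 E, +0.005672 N).
Azimuth = atan2(E, N) = atan2(+0.02388, +0.005672) = 76.6° ≈ 077°.

077°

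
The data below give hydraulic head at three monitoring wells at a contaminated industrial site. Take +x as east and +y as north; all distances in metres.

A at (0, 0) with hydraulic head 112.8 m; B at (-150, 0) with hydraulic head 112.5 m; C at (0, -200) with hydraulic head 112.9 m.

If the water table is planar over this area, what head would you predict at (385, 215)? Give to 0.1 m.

∂h/∂x = (112.5 − 112.8) / (-150 − 0) = +0.002000
∂h/∂y = (112.9 − 112.8) / (-200 − 0) = -0.0005000
h(385, 215) = 112.8 + (+0.002000)·(385) + (-0.0005000)·(215) = 112.8 +0.770 -0.108 = 113.462 m.

113.5 m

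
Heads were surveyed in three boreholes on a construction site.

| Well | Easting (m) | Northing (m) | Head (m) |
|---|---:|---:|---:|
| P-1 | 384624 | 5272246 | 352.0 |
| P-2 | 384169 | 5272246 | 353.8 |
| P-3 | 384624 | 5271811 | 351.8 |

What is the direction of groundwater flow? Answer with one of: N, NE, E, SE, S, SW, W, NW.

E

∂h/∂x = (353.8 − 352.0) / (384169 − 384624) = -0.003956
∂h/∂y = (351.8 − 352.0) / (5271811 − 5272246) = +0.0004598
Flow = −∇h = (+0.003956 east, -0.0004598 north), which points east.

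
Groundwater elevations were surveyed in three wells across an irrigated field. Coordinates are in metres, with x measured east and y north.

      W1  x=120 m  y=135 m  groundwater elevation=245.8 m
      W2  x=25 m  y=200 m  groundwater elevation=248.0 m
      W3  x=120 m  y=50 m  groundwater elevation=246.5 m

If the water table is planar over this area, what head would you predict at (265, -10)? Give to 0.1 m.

242.8 m

With h = a·x + b·y + c and W1 as origin, the differences give:
  (-95)·a + 65·b = +2.2
  0·a + (-85)·b = +0.7
Eliminate b (×(-85) and ×65, subtract): 8075·a = -232.50 → a = ∂h/∂x = -0.02879
Back-substitute: b = ∂h/∂y = -0.008235.
h(265, -10) = 245.8 + (-0.02879)·(145) + (-0.008235)·(-145) = 245.8 -4.175 +1.194 = 242.819 m.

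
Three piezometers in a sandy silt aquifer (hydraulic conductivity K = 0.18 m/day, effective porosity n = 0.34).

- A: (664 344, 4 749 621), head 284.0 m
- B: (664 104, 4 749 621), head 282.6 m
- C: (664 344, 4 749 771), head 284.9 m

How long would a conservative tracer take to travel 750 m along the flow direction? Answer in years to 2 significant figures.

460 years

∂h/∂x = (282.6 − 284.0) / (664104 − 664344) = +0.005833
∂h/∂y = (284.9 − 284.0) / (4749771 − 4749621) = +0.006000
|∇h| = √(0.005833² + 0.006000²) = 0.008368
Seepage velocity v = K·i/n = 0.18 × 0.008368 / 0.34 = 0.00443 m/day.
t = 750 / 0.00443 = 1.693e+05 days = 464 years.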